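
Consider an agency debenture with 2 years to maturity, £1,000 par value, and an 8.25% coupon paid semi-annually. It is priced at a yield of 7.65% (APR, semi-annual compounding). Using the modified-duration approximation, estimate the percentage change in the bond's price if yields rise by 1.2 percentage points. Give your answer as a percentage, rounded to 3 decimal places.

-2.179%

Periodic yield y = 0.03825. Modified duration first:
  t   CF        PV=CF/(1+0.03825)^t    t·PV
  1        41.25        39.7303        39.7303
  2        41.25        38.2666        76.5332
  3        41.25        36.8568       110.5705
  4     1,041.25       896.0810     3,584.3239
  Σ                  1,010.9347     3,811.1580
P = 1,010.9347; D_Mac = 3.76993 half-year periods = 1.88497 yrs; D_mod = 1.88497/(1+0.03825) = 1.81552 yrs.
ΔP/P ≈ -D_mod · Δy = -1.81552 × (+0.012) = -0.021786 = -2.1786%.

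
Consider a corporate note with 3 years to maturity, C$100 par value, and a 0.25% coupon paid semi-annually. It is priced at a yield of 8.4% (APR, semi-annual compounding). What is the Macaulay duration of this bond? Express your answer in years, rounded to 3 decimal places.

Periodic yield y = 0.042. Discount each cash flow and weight by its period:
  t   CF        PV=CF/(1+0.042)^t    t·PV
  1        0.125         0.1200         0.1200
  2        0.125         0.1151         0.2303
  3        0.125         0.1105         0.3315
  4        0.125         0.1060         0.4241
  5        0.125         0.1018         0.5088
  6      100.125        78.2233       469.3399
  Σ                     78.7767       470.9545
Price P = Σ PV = 78.7767.
Macaulay duration = Σ(t·PV) / P = 470.9545 / 78.7767 = 5.97835 half-year periods.
In years: 5.97835 / 2 = 2.98917 years.

2.989 years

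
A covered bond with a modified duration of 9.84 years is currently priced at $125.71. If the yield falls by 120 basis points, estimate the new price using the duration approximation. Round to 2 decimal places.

$140.55

Duration approximation: ΔP/P ≈ -D_mod · Δy = -9.84 × (-0.012) = +0.118080.
New price ≈ 125.71 × (1 + 0.118080) = 140.5538368.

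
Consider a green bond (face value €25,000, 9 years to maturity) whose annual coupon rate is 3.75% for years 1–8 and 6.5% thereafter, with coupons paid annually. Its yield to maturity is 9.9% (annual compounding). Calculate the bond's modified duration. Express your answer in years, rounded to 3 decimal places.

Periodic yield y = 0.099. First find Macaulay duration:
  t   CF        PV=CF/(1+0.099)^t    t·PV
  1       937.50       853.0482       853.0482
  2       937.50       776.2040     1,552.4081
  3       937.50       706.2821     2,118.8463
  4       937.50       642.6589     2,570.6355
  5       937.50       584.7669     2,923.8347
  6       937.50       532.0900     3,192.5402
  7       937.50       484.1584     3,389.1085
  8       937.50       440.5445     3,524.3556
  9    26,625.00    11,384.4062   102,459.6562
  Σ                 16,404.1592   122,584.4332
P = 16,404.1592; Macaulay duration = 122,584.4332 / 16,404.1592 = 7.47277 years.
Modified duration = D_Mac / (1 + y) = 7.47277 / 1.099 = 6.79960 years.

6.800 years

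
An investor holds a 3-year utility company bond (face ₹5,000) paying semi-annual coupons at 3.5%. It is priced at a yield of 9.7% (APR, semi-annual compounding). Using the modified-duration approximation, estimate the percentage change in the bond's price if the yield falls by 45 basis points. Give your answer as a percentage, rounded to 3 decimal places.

Periodic yield y = 0.0485. Modified duration first:
  t   CF        PV=CF/(1+0.0485)^t    t·PV
  1        87.50        83.4526        83.4526
  2        87.50        79.5923       159.1846
  3        87.50        75.9107       227.7320
  4        87.50        72.3993       289.5972
  5        87.50        69.0503       345.2517
  6     5,087.50     3,829.0745    22,974.4469
  Σ                  4,209.4796    24,079.6649
P = 4,209.4796; D_Mac = 5.72034 half-year periods = 2.86017 yrs; D_mod = 2.86017/(1+0.0485) = 2.72787 yrs.
ΔP/P ≈ -D_mod · Δy = -2.72787 × (-0.0045) = +0.012275 = +1.2275%.

+1.228%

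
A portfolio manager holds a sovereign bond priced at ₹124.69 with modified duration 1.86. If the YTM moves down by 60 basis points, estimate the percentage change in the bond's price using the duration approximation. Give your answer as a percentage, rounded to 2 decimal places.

Duration approximation: ΔP/P ≈ -D_mod · Δy = -1.86 × (-0.006) = +0.011160.
As a percentage: +1.1160%.

+1.12%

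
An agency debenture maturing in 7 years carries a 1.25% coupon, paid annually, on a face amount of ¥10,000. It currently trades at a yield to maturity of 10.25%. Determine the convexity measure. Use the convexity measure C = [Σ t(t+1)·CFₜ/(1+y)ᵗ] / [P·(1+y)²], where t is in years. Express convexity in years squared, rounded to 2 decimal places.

42.96

With y = 0.1025:
  t   CF        PV=CF/(1+0.1025)^t    t·PV        t(t+1)·PV
  1       125.00       113.3787       113.3787         226.7574
  2       125.00       102.8378       205.6756         617.0269
  3       125.00        93.2769       279.8308       1,119.3231
  4       125.00        84.6049       338.4197       1,692.0984
  5       125.00        76.7392       383.6958       2,302.1747
  6       125.00        69.6047       417.6281       2,923.3964
  7    10,125.00     5,113.8130    35,796.6912     286,373.5293
  Σ                  5,654.2552    37,535.3198     295,254.3062
P = 5,654.2552.
Convexity = Σ t(t+1)·PV / [P·(1+y)²] = 295,254.3062 / (5,654.2552 × 1.215506) = 42.95994.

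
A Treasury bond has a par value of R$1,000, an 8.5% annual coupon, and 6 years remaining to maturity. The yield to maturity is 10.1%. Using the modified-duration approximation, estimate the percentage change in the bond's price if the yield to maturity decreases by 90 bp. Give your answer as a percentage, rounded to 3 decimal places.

Periodic yield y = 0.101. Modified duration first:
  t   CF        PV=CF/(1+0.101)^t    t·PV
  1        85.00        77.2025        77.2025
  2        85.00        70.1204       140.2408
  3        85.00        63.6879       191.0637
  4        85.00        57.8455       231.3820
  5        85.00        52.5391       262.6953
  6     1,085.00       609.1242     3,654.7450
  Σ                    930.5196     4,557.3293
P = 930.5196; D_Mac = 4.89762 yrs; D_mod = 4.89762/(1+0.101) = 4.44834 yrs.
ΔP/P ≈ -D_mod · Δy = -4.44834 × (-0.009) = +0.040035 = +4.0035%.

+4.004%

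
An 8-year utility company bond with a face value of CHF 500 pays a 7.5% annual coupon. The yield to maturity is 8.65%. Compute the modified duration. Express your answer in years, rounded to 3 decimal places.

5.736 years

Periodic yield y = 0.0865. First find Macaulay duration:
  t   CF        PV=CF/(1+0.0865)^t    t·PV
  1        37.50        34.5145        34.5145
  2        37.50        31.7667        63.5334
  3        37.50        29.2376        87.7129
  4        37.50        26.9099       107.6397
  5        37.50        24.7675       123.8376
  6        37.50        22.7957       136.7742
  7        37.50        20.9809       146.8660
  8       537.50       276.7838     2,214.2702
  Σ                    467.7566     2,915.1484
P = 467.7566; Macaulay duration = 2,915.1484 / 467.7566 = 6.23219 years.
Modified duration = D_Mac / (1 + y) = 6.23219 / 1.0865 = 5.73603 years.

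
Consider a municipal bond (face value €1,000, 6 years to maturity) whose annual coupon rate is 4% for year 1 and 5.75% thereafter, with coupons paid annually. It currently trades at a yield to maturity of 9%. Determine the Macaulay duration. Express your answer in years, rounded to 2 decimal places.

Periodic yield y = 0.09. Discount each cash flow and weight by its year:
  t   CF        PV=CF/(1+0.09)^t    t·PV
  1        40.00        36.6972        36.6972
  2        57.50        48.3966        96.7932
  3        57.50        44.4006       133.2017
  4        57.50        40.7344       162.9378
  5        57.50        37.3711       186.8553
  6     1,057.50       630.5527     3,783.3162
  Σ                    838.1526     4,399.8014
Price P = Σ PV = 838.1526.
Macaulay duration = Σ(t·PV) / P = 4,399.8014 / 838.1526 = 5.24940 years.

5.25 years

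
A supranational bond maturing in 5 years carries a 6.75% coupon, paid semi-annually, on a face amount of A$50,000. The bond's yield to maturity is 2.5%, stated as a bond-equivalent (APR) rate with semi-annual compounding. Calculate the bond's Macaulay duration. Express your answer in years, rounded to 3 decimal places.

4.394 years

Periodic yield y = 0.0125. Discount each cash flow and weight by its period:
  t   CF        PV=CF/(1+0.0125)^t    t·PV
  1     1,687.50     1,666.6667     1,666.6667
  2     1,687.50     1,646.0905     3,292.1811
  3     1,687.50     1,625.7684     4,877.3053
  4     1,687.50     1,605.6972     6,422.7889
  5     1,687.50     1,585.8738     7,929.3690
  6     1,687.50     1,566.2951     9,397.7706
  7     1,687.50     1,546.9581    10,828.7069
  8     1,687.50     1,527.8599    12,222.8790
  9     1,687.50     1,508.9974    13,580.9767
  10   51,687.50    45,649.4141   456,494.1412
  Σ                 59,929.6213   526,712.7853
Price P = Σ PV = 59,929.6213.
Macaulay duration = Σ(t·PV) / P = 526,712.7853 / 59,929.6213 = 8.78886 half-year periods.
In years: 8.78886 / 2 = 4.39443 years.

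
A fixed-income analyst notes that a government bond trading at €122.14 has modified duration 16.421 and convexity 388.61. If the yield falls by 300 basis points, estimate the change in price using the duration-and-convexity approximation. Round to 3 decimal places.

Duration effect: -D_mod·Δy = -16.421 × (-0.03) = +0.492630
Convexity effect: ½·C·(Δy)² = 0.5 × 388.61 × (-0.03)² = +0.1748745
ΔP/P ≈ +0.492630 + 0.1748745 = +0.6675045
ΔP ≈ 122.14 × (+0.6675045) = +81.52899963.

+€81.529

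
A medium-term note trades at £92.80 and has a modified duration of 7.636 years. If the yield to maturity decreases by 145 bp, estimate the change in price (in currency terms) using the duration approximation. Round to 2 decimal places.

Duration approximation: ΔP/P ≈ -D_mod · Δy = -7.636 × (-0.0145) = +0.110722.
ΔP ≈ 92.80 × (+0.110722) = +10.2750016.

+£10.28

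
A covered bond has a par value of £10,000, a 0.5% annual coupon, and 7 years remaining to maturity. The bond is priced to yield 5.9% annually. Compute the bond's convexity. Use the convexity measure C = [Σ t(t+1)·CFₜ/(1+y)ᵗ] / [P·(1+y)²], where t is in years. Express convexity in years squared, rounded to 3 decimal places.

With y = 0.059:
  t   CF        PV=CF/(1+0.059)^t    t·PV        t(t+1)·PV
  1        50.00        47.2144        47.2144          94.4287
  2        50.00        44.5839        89.1678         267.5034
  3        50.00        42.1000       126.3000         505.2000
  4        50.00        39.7545       159.0180         795.0898
  5        50.00        37.5396       187.6982       1,126.1895
  6        50.00        35.4482       212.6892       1,488.8246
  7    10,050.00     6,728.1295    47,096.9064     376,775.2512
  Σ                  6,974.7701    47,918.9940     381,052.4871
P = 6,974.7701.
Convexity = Σ t(t+1)·PV / [P·(1+y)²] = 381,052.4871 / (6,974.7701 × 1.121481) = 48.71503.

48.715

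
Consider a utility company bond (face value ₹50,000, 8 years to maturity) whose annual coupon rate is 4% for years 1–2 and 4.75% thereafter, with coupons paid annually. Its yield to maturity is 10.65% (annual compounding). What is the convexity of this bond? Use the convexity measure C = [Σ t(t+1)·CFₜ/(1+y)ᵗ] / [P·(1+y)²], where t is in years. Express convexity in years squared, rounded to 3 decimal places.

With y = 0.1065:
  t   CF        PV=CF/(1+0.1065)^t    t·PV        t(t+1)·PV
  1     2,000.00     1,807.5011     1,807.5011       3,615.0023
  2     2,000.00     1,633.5302     3,267.0603       9,801.1810
  3     2,375.00     1,753.1108     5,259.3323      21,037.3293
  4     2,375.00     1,584.3749     6,337.4994      31,687.4971
  5     2,375.00     1,431.8797     7,159.3983      42,956.3901
  6     2,375.00     1,294.0621     7,764.3724      54,350.6065
  7     2,375.00     1,169.5093     8,186.5652      65,492.5218
  8    52,375.00    23,308.4122   186,467.2976   1,678,205.6786
  Σ                 33,982.3802   226,249.0268   1,907,146.2066
P = 33,982.3802.
Convexity = Σ t(t+1)·PV / [P·(1+y)²] = 1,907,146.2066 / (33,982.3802 × 1.224342) = 45.83818.

45.838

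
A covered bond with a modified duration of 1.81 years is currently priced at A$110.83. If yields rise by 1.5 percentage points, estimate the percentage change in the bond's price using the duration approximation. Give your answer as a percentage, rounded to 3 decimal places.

Duration approximation: ΔP/P ≈ -D_mod · Δy = -1.81 × (+0.015) = -0.027150.
As a percentage: -2.7150%.

-2.715%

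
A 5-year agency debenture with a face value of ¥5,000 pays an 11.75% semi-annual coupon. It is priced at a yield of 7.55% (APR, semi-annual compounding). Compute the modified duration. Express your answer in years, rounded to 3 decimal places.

Periodic yield y = 0.03775. First find Macaulay duration:
  t   CF        PV=CF/(1+0.03775)^t    t·PV
  1       293.75       283.0643       283.0643
  2       293.75       272.7674       545.5347
  3       293.75       262.8450       788.5349
  4       293.75       253.2835     1,013.1340
  5       293.75       244.0699     1,220.3493
  6       293.75       235.1914     1,411.1484
  7       293.75       226.6359     1,586.4512
  8       293.75       218.3916     1,747.1328
  9       293.75       210.4472     1,894.0250
  10    5,293.75     3,654.5677    36,545.6766
  Σ                  5,861.2638    47,035.0513
P = 5,861.2638; Macaulay duration = 47,035.0513 / 5,861.2638 = 8.02473 half-year periods = 4.01236 years.
Modified duration = D_Mac / (1 + y) = 4.01236 / 1.03775 = 3.86641 years.

3.866 years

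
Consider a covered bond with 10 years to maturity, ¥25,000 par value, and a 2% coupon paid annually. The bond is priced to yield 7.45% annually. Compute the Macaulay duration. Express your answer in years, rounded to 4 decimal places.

8.8800 years

Periodic yield y = 0.0745. Discount each cash flow and weight by its year:
  t   CF        PV=CF/(1+0.0745)^t    t·PV
  1       500.00       465.3327       465.3327
  2       500.00       433.0691       866.1381
  3       500.00       403.0424     1,209.1272
  4       500.00       375.0976     1,500.3905
  5       500.00       349.0904     1,745.4520
  6       500.00       324.8864     1,949.3182
  7       500.00       302.3605     2,116.5236
  8       500.00       281.3965     2,251.1718
  9       500.00       261.8860     2,356.9737
  10   25,500.00    12,430.1389   124,301.3891
  Σ                 15,626.3004   138,761.8169
Price P = Σ PV = 15,626.3004.
Macaulay duration = Σ(t·PV) / P = 138,761.8169 / 15,626.3004 = 8.88002 years.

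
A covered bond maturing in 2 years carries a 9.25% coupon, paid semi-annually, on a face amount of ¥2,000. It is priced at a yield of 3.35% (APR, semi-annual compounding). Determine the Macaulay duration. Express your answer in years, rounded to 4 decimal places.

Periodic yield y = 0.01675. Discount each cash flow and weight by its period:
  t   CF        PV=CF/(1+0.01675)^t    t·PV
  1        92.50        90.9761        90.9761
  2        92.50        89.4774       178.9548
  3        92.50        88.0033       264.0100
  4     2,092.50     1,957.9822     7,831.9289
  Σ                  2,226.4391     8,365.8699
Price P = Σ PV = 2,226.4391.
Macaulay duration = Σ(t·PV) / P = 8,365.8699 / 2,226.4391 = 3.75751 half-year periods.
In years: 3.75751 / 2 = 1.87876 years.

1.8788 years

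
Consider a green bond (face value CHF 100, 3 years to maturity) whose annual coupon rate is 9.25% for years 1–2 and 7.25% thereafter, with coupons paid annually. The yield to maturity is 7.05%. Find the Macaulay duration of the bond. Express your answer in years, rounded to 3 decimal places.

Periodic yield y = 0.0705. Discount each cash flow and weight by its year:
  t   CF        PV=CF/(1+0.0705)^t    t·PV
  1         9.25         8.6408         8.6408
  2         9.25         8.0718        16.1435
  3       107.25        87.4253       262.2760
  Σ                    104.1379       287.0603
Price P = Σ PV = 104.1379.
Macaulay duration = Σ(t·PV) / P = 287.0603 / 104.1379 = 2.75654 years.

2.757 years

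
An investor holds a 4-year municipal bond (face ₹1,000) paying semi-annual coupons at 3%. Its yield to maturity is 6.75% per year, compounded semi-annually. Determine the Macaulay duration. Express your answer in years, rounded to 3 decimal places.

3.781 years

Periodic yield y = 0.03375. Discount each cash flow and weight by its period:
  t   CF        PV=CF/(1+0.03375)^t    t·PV
  1        15.00        14.5103        14.5103
  2        15.00        14.0365        28.0731
  3        15.00        13.5783        40.7348
  4        15.00        13.1350        52.5399
  5        15.00        12.7061        63.5307
  6        15.00        12.2913        73.7479
  7        15.00        11.8900        83.2301
  8     1,015.00       778.2907     6,226.3259
  Σ                    870.4383     6,582.6927
Price P = Σ PV = 870.4383.
Macaulay duration = Σ(t·PV) / P = 6,582.6927 / 870.4383 = 7.56250 half-year periods.
In years: 7.56250 / 2 = 3.78125 years.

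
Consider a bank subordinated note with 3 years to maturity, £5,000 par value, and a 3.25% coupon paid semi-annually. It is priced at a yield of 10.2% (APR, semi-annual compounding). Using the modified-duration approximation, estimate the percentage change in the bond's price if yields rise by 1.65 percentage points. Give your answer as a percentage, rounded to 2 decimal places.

-4.50%

Periodic yield y = 0.051. Modified duration first:
  t   CF        PV=CF/(1+0.051)^t    t·PV
  1        81.25        77.3073        77.3073
  2        81.25        73.5560       147.1119
  3        81.25        69.9867       209.9600
  4        81.25        66.5905       266.3621
  5        81.25        63.3592       316.7961
  6     5,081.25     3,770.1121    22,620.6728
  Σ                  4,120.9118    23,638.2102
P = 4,120.9118; D_Mac = 5.73616 half-year periods = 2.86808 yrs; D_mod = 2.86808/(1+0.051) = 2.72891 yrs.
ΔP/P ≈ -D_mod · Δy = -2.72891 × (+0.0165) = -0.045027 = -4.5027%.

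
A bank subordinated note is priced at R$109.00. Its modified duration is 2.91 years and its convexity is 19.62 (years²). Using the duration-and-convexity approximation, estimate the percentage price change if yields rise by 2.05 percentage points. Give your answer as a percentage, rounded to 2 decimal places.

Duration effect: -D_mod·Δy = -2.91 × (+0.0205) = -0.059655
Convexity effect: ½·C·(Δy)² = 0.5 × 19.62 × (0.0205)² = +0.0041226525
ΔP/P ≈ -0.059655 + 0.0041226525 = -0.0555323475
= -5.55323475%.

-5.55%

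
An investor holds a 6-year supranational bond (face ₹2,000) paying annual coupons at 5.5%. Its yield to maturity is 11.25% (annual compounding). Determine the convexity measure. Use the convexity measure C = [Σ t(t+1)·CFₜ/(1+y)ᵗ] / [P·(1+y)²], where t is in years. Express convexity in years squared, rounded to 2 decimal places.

With y = 0.1125:
  t   CF        PV=CF/(1+0.1125)^t    t·PV        t(t+1)·PV
  1       110.00        98.8764        98.8764         197.7528
  2       110.00        88.8777       177.7553         533.2660
  3       110.00        79.8900       239.6701         958.6805
  4       110.00        71.8113       287.2451       1,436.2254
  5       110.00        64.5495       322.7473       1,936.4837
  6     2,110.00     1,112.9671     6,677.8028      46,744.6194
  Σ                  1,516.9720     7,804.0970      51,807.0277
P = 1,516.9720.
Convexity = Σ t(t+1)·PV / [P·(1+y)²] = 51,807.0277 / (1,516.9720 × 1.237656) = 27.59377.

27.59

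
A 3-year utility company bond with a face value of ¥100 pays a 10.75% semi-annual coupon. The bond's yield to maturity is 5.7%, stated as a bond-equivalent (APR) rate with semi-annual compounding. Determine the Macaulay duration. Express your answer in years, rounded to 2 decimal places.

Periodic yield y = 0.0285. Discount each cash flow and weight by its period:
  t   CF        PV=CF/(1+0.0285)^t    t·PV
  1        5.375         5.2261         5.2261
  2        5.375         5.0812        10.1625
  3        5.375         4.9404        14.8213
  4        5.375         4.8035        19.2142
  5        5.375         4.6704        23.3522
  6      105.375        89.0250       534.1498
  Σ                    113.7467       606.9260
Price P = Σ PV = 113.7467.
Macaulay duration = Σ(t·PV) / P = 606.9260 / 113.7467 = 5.33577 half-year periods.
In years: 5.33577 / 2 = 2.66788 years.

2.67 years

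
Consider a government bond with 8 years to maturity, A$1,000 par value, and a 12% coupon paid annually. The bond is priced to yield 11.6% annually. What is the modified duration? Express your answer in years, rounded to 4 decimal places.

5.0079 years

Periodic yield y = 0.116. First find Macaulay duration:
  t   CF        PV=CF/(1+0.116)^t    t·PV
  1       120.00       107.5269       107.5269
  2       120.00        96.3503       192.7005
  3       120.00        86.3354       259.0061
  4       120.00        77.3614       309.4457
  5       120.00        69.3203       346.6014
  6       120.00        62.1149       372.6896
  7       120.00        55.6585       389.6098
  8     1,120.00       465.4837     3,723.8695
  Σ                  1,020.1514     5,701.4495
P = 1,020.1514; Macaulay duration = 5,701.4495 / 1,020.1514 = 5.58883 years.
Modified duration = D_Mac / (1 + y) = 5.58883 / 1.116 = 5.00791 years.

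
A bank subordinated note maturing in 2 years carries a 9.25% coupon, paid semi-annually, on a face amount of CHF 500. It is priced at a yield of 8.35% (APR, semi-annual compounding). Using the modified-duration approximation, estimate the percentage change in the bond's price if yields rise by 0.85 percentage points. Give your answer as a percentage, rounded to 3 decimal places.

Periodic yield y = 0.04175. Modified duration first:
  t   CF        PV=CF/(1+0.04175)^t    t·PV
  1       23.125        22.1982        22.1982
  2       23.125        21.3086        42.6172
  3       23.125        20.4546        61.3638
  4      523.125       444.1723     1,776.6891
  Σ                    508.1337     1,902.8683
P = 508.1337; D_Mac = 3.74482 half-year periods = 1.87241 yrs; D_mod = 1.87241/(1+0.04175) = 1.79737 yrs.
ΔP/P ≈ -D_mod · Δy = -1.79737 × (+0.0085) = -0.015278 = -1.5278%.

-1.528%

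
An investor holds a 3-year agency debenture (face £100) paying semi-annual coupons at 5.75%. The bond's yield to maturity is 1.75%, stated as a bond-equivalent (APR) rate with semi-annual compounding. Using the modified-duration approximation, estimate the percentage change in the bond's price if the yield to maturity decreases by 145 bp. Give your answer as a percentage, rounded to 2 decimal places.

Periodic yield y = 0.00875. Modified duration first:
  t   CF        PV=CF/(1+0.00875)^t    t·PV
  1        2.875         2.8501         2.8501
  2        2.875         2.8253         5.6507
  3        2.875         2.8008         8.4025
  4        2.875         2.7765        11.1062
  5        2.875         2.7525        13.7623
  6      102.875        97.6357       585.8141
  Σ                    111.6409       627.5858
P = 111.6409; D_Mac = 5.62147 half-year periods = 2.81073 yrs; D_mod = 2.81073/(1+0.00875) = 2.78635 yrs.
ΔP/P ≈ -D_mod · Δy = -2.78635 × (-0.0145) = +0.040402 = +4.0402%.

+4.04%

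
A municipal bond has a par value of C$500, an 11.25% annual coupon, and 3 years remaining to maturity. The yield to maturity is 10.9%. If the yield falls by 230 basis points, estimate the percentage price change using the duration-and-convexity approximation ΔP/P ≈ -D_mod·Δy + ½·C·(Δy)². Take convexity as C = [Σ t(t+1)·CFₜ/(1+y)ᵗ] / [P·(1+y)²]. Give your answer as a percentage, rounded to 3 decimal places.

+5.841%

With y = 0.109:
  t   CF        PV=CF/(1+0.109)^t    t·PV        t(t+1)·PV
  1        56.25        50.7214        50.7214         101.4427
  2        56.25        45.7361        91.4723         274.4168
  3       556.25       407.8264     1,223.4793       4,893.9174
  Σ                    504.2839     1,365.6730       5,269.7769
P = 504.2839; D_Mac = 2.70814 yrs; D_mod = 2.44197 yrs; C = 8.49677.
Duration effect: -2.44197 × (-0.023) = +0.056165
Convexity effect: 0.5 × 8.49677 × (-0.023)² = +0.0022474
ΔP/P ≈ +0.056165 + 0.0022474 = +0.058413 = +5.8413%.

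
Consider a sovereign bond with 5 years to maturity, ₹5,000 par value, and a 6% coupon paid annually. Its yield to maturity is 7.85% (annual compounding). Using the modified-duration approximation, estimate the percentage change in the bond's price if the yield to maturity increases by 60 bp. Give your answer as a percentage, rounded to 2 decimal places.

Periodic yield y = 0.0785. Modified duration first:
  t   CF        PV=CF/(1+0.0785)^t    t·PV
  1       300.00       278.1641       278.1641
  2       300.00       257.9176       515.8352
  3       300.00       239.1447       717.4342
  4       300.00       221.7383       886.9531
  5     5,300.00     3,632.2449    18,161.2245
  Σ                  4,629.2096    20,559.6110
P = 4,629.2096; D_Mac = 4.44128 yrs; D_mod = 4.44128/(1+0.0785) = 4.11801 yrs.
ΔP/P ≈ -D_mod · Δy = -4.11801 × (+0.006) = -0.024708 = -2.4708%.

-2.47%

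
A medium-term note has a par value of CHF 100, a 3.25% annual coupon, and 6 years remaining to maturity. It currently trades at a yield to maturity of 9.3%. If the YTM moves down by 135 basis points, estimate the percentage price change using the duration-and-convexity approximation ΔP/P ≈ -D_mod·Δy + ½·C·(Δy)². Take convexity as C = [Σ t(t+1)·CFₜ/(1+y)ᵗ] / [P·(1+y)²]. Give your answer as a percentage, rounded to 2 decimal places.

With y = 0.093:
  t   CF        PV=CF/(1+0.093)^t    t·PV        t(t+1)·PV
  1         3.25         2.9735         2.9735           5.9469
  2         3.25         2.7205         5.4409          16.3228
  3         3.25         2.4890         7.4670          29.8679
  4         3.25         2.2772         9.1088          45.5442
  5         3.25         2.0834        10.4172          62.5034
  6       103.25        60.5577       363.3460       2,543.4217
  Σ                     73.1012       398.7534       2,703.6069
P = 73.1012; D_Mac = 5.45481 yrs; D_mod = 4.99068 yrs; C = 30.95840.
Duration effect: -4.99068 × (-0.0135) = +0.067374
Convexity effect: 0.5 × 30.95840 × (-0.0135)² = +0.0028211
ΔP/P ≈ +0.067374 + 0.0028211 = +0.070195 = +7.0195%.

+7.02%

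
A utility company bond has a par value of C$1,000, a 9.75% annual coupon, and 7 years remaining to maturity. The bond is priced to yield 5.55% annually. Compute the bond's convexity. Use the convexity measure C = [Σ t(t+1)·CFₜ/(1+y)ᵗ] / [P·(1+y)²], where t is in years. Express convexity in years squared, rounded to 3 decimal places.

With y = 0.0555:
  t   CF        PV=CF/(1+0.0555)^t    t·PV        t(t+1)·PV
  1        97.50        92.3733        92.3733         184.7466
  2        97.50        87.5161       175.0323         525.0968
  3        97.50        82.9144       248.7432         994.9727
  4        97.50        78.5546       314.2184       1,571.0922
  5        97.50        74.4241       372.1204       2,232.7222
  6        97.50        70.5107       423.0644       2,961.4505
  7     1,097.50       751.9637     5,263.7458      42,109.9662
  Σ                  1,238.2569     6,889.2976      50,580.0470
P = 1,238.2569.
Convexity = Σ t(t+1)·PV / [P·(1+y)²] = 50,580.0470 / (1,238.2569 × 1.114080) = 36.66503.

36.665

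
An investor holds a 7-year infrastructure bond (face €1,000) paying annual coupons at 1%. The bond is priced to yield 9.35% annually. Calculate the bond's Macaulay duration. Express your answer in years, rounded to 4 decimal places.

6.7145 years

Periodic yield y = 0.0935. Discount each cash flow and weight by its year:
  t   CF        PV=CF/(1+0.0935)^t    t·PV
  1        10.00         9.1449         9.1449
  2        10.00         8.3630        16.7260
  3        10.00         7.6479        22.9438
  4        10.00         6.9940        27.9759
  5        10.00         6.3960        31.9798
  6        10.00         5.8491        35.0945
  7     1,010.00       540.2439     3,781.7072
  Σ                    584.6388     3,925.5722
Price P = Σ PV = 584.6388.
Macaulay duration = Σ(t·PV) / P = 3,925.5722 / 584.6388 = 6.71453 years.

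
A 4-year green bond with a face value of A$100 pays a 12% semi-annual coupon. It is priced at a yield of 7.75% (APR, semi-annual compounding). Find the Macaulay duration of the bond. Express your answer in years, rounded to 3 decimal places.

3.343 years

Periodic yield y = 0.03875. Discount each cash flow and weight by its period:
  t   CF        PV=CF/(1+0.03875)^t    t·PV
  1         6.00         5.7762         5.7762
  2         6.00         5.5607        11.1214
  3         6.00         5.3533        16.0598
  4         6.00         5.1536        20.6142
  5         6.00         4.9613        24.8065
  6         6.00         4.7762        28.6574
  7         6.00         4.5981        32.1864
  8       106.00        78.2019       625.6156
  Σ                    114.3812       764.8374
Price P = Σ PV = 114.3812.
Macaulay duration = Σ(t·PV) / P = 764.8374 / 114.3812 = 6.68674 half-year periods.
In years: 6.68674 / 2 = 3.34337 years.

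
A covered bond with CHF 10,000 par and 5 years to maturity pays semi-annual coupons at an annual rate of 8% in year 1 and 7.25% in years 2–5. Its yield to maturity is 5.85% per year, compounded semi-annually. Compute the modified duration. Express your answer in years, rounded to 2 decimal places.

Periodic yield y = 0.02925. First find Macaulay duration:
  t   CF        PV=CF/(1+0.02925)^t    t·PV
  1       400.00       388.6325       388.6325
  2       400.00       377.5880       755.1761
  3       362.50       332.4646       997.3937
  4       362.50       323.0164     1,292.0654
  5       362.50       313.8366     1,569.1832
  6       362.50       304.9178     1,829.5067
  7       362.50       296.2524     2,073.7668
  8       362.50       287.8333     2,302.6662
  9       362.50       279.6534     2,516.8808
  10   10,362.50     7,767.0444    77,670.4438
  Σ                 10,671.2394    91,395.7153
P = 10,671.2394; Macaulay duration = 91,395.7153 / 10,671.2394 = 8.56468 half-year periods = 4.28234 years.
Modified duration = D_Mac / (1 + y) = 4.28234 / 1.02925 = 4.16064 years.

4.16 years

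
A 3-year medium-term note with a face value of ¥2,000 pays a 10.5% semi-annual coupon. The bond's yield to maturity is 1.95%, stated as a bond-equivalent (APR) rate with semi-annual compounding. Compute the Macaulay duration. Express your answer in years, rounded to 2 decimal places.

Periodic yield y = 0.00975. Discount each cash flow and weight by its period:
  t   CF        PV=CF/(1+0.00975)^t    t·PV
  1       105.00       103.9861       103.9861
  2       105.00       102.9821       205.9641
  3       105.00       101.9877       305.9630
  4       105.00       101.0029       404.0116
  5       105.00       100.0276       500.1382
  6     2,105.00     1,985.9528    11,915.7170
  Σ                  2,495.9392    13,435.7800
Price P = Σ PV = 2,495.9392.
Macaulay duration = Σ(t·PV) / P = 13,435.7800 / 2,495.9392 = 5.38306 half-year periods.
In years: 5.38306 / 2 = 2.69153 years.

2.69 years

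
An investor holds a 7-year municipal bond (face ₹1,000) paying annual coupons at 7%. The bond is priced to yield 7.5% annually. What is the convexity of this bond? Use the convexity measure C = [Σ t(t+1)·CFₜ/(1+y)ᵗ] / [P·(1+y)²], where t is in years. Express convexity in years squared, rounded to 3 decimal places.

With y = 0.075:
  t   CF        PV=CF/(1+0.075)^t    t·PV        t(t+1)·PV
  1        70.00        65.1163        65.1163         130.2326
  2        70.00        60.5733       121.1466         363.4397
  3        70.00        56.3472       169.0417         676.1669
  4        70.00        52.4160       209.6641       1,048.3207
  5        70.00        48.7591       243.7955       1,462.7731
  6        70.00        45.3573       272.1438       1,905.0069
  7     1,070.00       644.9477     4,514.6342      36,117.0737
  Σ                    973.5170     5,595.5423      41,703.0135
P = 973.5170.
Convexity = Σ t(t+1)·PV / [P·(1+y)²] = 41,703.0135 / (973.5170 × 1.155625) = 37.06867.

37.069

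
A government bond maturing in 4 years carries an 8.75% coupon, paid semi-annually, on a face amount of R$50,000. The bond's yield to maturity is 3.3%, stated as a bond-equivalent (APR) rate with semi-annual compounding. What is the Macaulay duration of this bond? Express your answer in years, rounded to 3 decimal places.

3.515 years

Periodic yield y = 0.0165. Discount each cash flow and weight by its period:
  t   CF        PV=CF/(1+0.0165)^t    t·PV
  1     2,187.50     2,151.9921     2,151.9921
  2     2,187.50     2,117.0606     4,234.1213
  3     2,187.50     2,082.6961     6,248.0884
  4     2,187.50     2,048.8895     8,195.5579
  5     2,187.50     2,015.6315    10,078.1577
  6     2,187.50     1,982.9135    11,897.4808
  7     2,187.50     1,950.7265    13,655.0854
  8    52,187.50    45,783.3354   366,266.6835
  Σ                 60,133.2453   422,727.1672
Price P = Σ PV = 60,133.2453.
Macaulay duration = Σ(t·PV) / P = 422,727.1672 / 60,133.2453 = 7.02984 half-year periods.
In years: 7.02984 / 2 = 3.51492 years.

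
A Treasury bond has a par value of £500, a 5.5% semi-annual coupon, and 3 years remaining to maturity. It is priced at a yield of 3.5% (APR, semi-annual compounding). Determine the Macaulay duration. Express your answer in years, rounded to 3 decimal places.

2.812 years

Periodic yield y = 0.0175. Discount each cash flow and weight by its period:
  t   CF        PV=CF/(1+0.0175)^t    t·PV
  1        13.75        13.5135        13.5135
  2        13.75        13.2811        26.5622
  3        13.75        13.0527        39.1580
  4        13.75        12.8282        51.3127
  5        13.75        12.6075        63.0377
  6       513.75       462.9620     2,777.7719
  Σ                    528.2450     2,971.3561
Price P = Σ PV = 528.2450.
Macaulay duration = Σ(t·PV) / P = 2,971.3561 / 528.2450 = 5.62496 half-year periods.
In years: 5.62496 / 2 = 2.81248 years.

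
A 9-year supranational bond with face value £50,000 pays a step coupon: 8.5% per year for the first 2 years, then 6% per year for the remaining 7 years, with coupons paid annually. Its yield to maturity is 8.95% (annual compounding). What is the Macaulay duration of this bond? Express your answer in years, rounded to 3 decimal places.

6.719 years

Periodic yield y = 0.0895. Discount each cash flow and weight by its year:
  t   CF        PV=CF/(1+0.0895)^t    t·PV
  1     4,250.00     3,900.8720     3,900.8720
  2     4,250.00     3,580.4240     7,160.8480
  3     3,000.00     2,319.7413     6,959.2238
  4     3,000.00     2,129.1797     8,516.7188
  5     3,000.00     1,954.2723     9,771.3616
  6     3,000.00     1,793.7332    10,762.3992
  7     3,000.00     1,646.3820    11,524.6741
  8     3,000.00     1,511.1354    12,089.0832
  9    53,000.00    24,503.6487   220,532.8387
  Σ                 43,339.3886   291,218.0194
Price P = Σ PV = 43,339.3886.
Macaulay duration = Σ(t·PV) / P = 291,218.0194 / 43,339.3886 = 6.71948 years.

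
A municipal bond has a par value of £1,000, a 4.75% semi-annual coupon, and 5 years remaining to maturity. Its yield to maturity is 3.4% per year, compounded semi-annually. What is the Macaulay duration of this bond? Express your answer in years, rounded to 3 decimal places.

4.526 years

Periodic yield y = 0.017. Discount each cash flow and weight by its period:
  t   CF        PV=CF/(1+0.017)^t    t·PV
  1        23.75        23.3530        23.3530
  2        23.75        22.9626        45.9253
  3        23.75        22.5788        67.7364
  4        23.75        22.2014        88.8055
  5        23.75        21.8303       109.1513
  6        23.75        21.4653       128.7921
  7        23.75        21.1065       147.7457
  8        23.75        20.7537       166.0298
  9        23.75        20.4068       183.6613
  10    1,023.75       864.9368     8,649.3682
  Σ                  1,061.5953     9,610.5685
Price P = Σ PV = 1,061.5953.
Macaulay duration = Σ(t·PV) / P = 9,610.5685 / 1,061.5953 = 9.05295 half-year periods.
In years: 9.05295 / 2 = 4.52647 years.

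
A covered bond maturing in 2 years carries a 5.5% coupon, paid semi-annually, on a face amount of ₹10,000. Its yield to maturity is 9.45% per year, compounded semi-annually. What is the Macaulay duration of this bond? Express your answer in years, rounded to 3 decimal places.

Periodic yield y = 0.04725. Discount each cash flow and weight by its period:
  t   CF        PV=CF/(1+0.04725)^t    t·PV
  1       275.00       262.5925       262.5925
  2       275.00       250.7448       501.4896
  3       275.00       239.4317       718.2950
  4    10,275.00     8,542.4089    34,169.6355
  Σ                  9,295.1779    35,652.0126
Price P = Σ PV = 9,295.1779.
Macaulay duration = Σ(t·PV) / P = 35,652.0126 / 9,295.1779 = 3.83554 half-year periods.
In years: 3.83554 / 2 = 1.91777 years.

1.918 years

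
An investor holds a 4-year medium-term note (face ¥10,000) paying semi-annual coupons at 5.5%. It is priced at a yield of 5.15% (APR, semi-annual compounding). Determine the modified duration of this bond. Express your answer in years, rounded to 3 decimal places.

3.556 years

Periodic yield y = 0.02575. First find Macaulay duration:
  t   CF        PV=CF/(1+0.02575)^t    t·PV
  1       275.00       268.0965       268.0965
  2       275.00       261.3663       522.7327
  3       275.00       254.8051       764.4153
  4       275.00       248.4086       993.6343
  5       275.00       242.1726     1,210.8632
  6       275.00       236.0932     1,416.5594
  7       275.00       230.1664     1,611.1651
  8    10,275.00     8,383.9683    67,071.7461
  Σ                 10,125.0771    73,859.2126
P = 10,125.0771; Macaulay duration = 73,859.2126 / 10,125.0771 = 7.29468 half-year periods = 3.64734 years.
Modified duration = D_Mac / (1 + y) = 3.64734 / 1.02575 = 3.55578 years.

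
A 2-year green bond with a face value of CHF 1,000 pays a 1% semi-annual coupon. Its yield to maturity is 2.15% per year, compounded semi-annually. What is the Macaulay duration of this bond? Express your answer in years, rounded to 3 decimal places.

Periodic yield y = 0.01075. Discount each cash flow and weight by its period:
  t   CF        PV=CF/(1+0.01075)^t    t·PV
  1         5.00         4.9468         4.9468
  2         5.00         4.8942         9.7884
  3         5.00         4.8422        14.5265
  4     1,005.00       962.9219     3,851.6876
  Σ                    977.6051     3,880.9493
Price P = Σ PV = 977.6051.
Macaulay duration = Σ(t·PV) / P = 3,880.9493 / 977.6051 = 3.96985 half-year periods.
In years: 3.96985 / 2 = 1.98493 years.

1.985 years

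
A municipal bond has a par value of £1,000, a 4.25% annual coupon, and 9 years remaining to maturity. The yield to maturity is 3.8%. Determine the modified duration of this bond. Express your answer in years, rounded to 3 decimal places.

7.408 years

Periodic yield y = 0.038. First find Macaulay duration:
  t   CF        PV=CF/(1+0.038)^t    t·PV
  1        42.50        40.9441        40.9441
  2        42.50        39.4452        78.8904
  3        42.50        38.0012       114.0035
  4        42.50        36.6100       146.4399
  5        42.50        35.2697       176.3487
  6        42.50        33.9785       203.8713
  7        42.50        32.7346       229.1424
  8        42.50        31.5363       252.2900
  9     1,042.50       745.2464     6,707.2175
  Σ                  1,033.7660     7,949.1479
P = 1,033.7660; Macaulay duration = 7,949.1479 / 1,033.7660 = 7.68950 years.
Modified duration = D_Mac / (1 + y) = 7.68950 / 1.038 = 7.40800 years.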